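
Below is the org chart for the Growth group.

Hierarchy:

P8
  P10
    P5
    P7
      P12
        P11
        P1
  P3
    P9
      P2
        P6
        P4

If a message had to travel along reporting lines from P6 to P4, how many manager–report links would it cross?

2

P6 is 1 level below P2, and P4 is 1 level below P2 (their lowest common manager). The shortest path runs up from P6 to P2 and back down to P4: 1 + 1 = 2 links.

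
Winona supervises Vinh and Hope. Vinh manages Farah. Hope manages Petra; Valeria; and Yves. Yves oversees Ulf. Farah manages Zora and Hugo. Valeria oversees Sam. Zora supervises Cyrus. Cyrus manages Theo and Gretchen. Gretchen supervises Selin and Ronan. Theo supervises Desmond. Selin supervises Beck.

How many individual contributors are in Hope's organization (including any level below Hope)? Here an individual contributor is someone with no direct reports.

3

The people in Hope's organization with no one reporting to them are Petra, Sam, Ulf. That is 3.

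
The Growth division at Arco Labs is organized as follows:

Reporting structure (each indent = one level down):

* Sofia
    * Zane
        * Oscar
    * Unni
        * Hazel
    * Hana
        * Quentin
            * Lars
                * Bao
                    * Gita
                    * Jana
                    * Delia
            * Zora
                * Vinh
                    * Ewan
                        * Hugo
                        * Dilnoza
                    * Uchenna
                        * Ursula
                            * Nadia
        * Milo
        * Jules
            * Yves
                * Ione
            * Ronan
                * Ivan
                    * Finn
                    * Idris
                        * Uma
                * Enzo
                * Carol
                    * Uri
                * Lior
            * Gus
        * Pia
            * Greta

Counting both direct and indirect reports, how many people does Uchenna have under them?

2

Uchenna directly manages Ursula. Under Ursula: Nadia (1). That's 2 in total.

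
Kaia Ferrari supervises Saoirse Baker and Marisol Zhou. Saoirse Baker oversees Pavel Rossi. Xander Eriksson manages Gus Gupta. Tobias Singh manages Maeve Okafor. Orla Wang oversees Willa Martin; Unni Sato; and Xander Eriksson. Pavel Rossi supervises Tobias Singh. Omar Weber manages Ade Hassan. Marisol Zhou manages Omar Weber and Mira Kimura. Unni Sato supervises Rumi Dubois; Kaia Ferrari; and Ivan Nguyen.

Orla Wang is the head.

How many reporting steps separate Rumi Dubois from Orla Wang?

Chain from Rumi Dubois up to Orla Wang: Rumi Dubois → Unni Sato → Orla Wang. That is 2 steps up, so Rumi Dubois is 2 levels below Orla Wang.

2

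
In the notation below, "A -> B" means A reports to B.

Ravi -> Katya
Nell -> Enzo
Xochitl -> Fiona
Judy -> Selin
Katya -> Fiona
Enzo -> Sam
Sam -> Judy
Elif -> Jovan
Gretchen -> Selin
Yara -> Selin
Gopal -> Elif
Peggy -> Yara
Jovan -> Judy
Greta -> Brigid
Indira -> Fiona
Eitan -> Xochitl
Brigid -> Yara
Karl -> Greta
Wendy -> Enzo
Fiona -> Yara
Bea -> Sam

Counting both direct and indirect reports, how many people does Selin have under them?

Selin directly manages Yara, Judy, Gretchen. Under Yara: Peggy, Fiona, Xochitl, Eitan, Indira, Katya, Ravi, Brigid, Greta, Karl (10). Under Judy: Sam, Bea, Enzo, Nell, Wendy, Jovan, Elif, Gopal (8). Gretchen has no reports. So Selin's organization is 3 direct reports plus everyone under them: 11 + 9 + 1 = 21.

21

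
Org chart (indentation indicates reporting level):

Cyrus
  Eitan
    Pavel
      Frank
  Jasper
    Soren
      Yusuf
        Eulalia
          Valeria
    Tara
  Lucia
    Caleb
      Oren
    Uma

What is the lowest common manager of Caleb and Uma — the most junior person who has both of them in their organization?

Caleb's chain of managers is Lucia, Cyrus. Uma's chain of managers is Lucia, Cyrus. The first manager that appears in both chains is Lucia.

Lucia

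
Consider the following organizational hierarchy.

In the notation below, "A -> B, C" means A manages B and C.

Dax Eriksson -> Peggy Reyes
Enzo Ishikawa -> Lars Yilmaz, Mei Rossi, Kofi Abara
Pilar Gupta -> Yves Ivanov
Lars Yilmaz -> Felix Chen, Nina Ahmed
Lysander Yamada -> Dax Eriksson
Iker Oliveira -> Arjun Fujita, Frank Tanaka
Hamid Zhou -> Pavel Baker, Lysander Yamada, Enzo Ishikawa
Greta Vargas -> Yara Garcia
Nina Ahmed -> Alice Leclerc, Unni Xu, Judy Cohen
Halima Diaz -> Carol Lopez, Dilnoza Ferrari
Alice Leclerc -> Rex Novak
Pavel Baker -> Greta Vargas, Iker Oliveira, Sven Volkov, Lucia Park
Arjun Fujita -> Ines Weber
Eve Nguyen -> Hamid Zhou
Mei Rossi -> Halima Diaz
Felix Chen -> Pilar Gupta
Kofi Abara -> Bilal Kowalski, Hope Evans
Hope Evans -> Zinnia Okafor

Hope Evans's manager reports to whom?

Hope Evans reports to Kofi Abara, and Kofi Abara reports to Enzo Ishikawa. So Hope Evans's skip-level manager is Enzo Ishikawa.

Enzo Ishikawa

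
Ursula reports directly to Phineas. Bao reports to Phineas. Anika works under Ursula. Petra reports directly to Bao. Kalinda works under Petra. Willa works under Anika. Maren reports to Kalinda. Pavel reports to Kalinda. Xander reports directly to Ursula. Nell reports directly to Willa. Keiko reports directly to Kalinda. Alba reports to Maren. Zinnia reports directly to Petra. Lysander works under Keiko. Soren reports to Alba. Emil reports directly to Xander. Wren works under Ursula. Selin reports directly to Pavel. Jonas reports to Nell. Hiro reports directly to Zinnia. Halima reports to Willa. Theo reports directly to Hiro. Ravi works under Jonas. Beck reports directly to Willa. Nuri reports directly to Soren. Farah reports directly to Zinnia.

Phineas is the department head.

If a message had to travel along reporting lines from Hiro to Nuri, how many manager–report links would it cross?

Hiro is 2 levels below Petra, and Nuri is 5 levels below Petra (their lowest common manager). The shortest path runs up from Hiro to Petra and back down to Nuri: 2 + 5 = 7 links.

7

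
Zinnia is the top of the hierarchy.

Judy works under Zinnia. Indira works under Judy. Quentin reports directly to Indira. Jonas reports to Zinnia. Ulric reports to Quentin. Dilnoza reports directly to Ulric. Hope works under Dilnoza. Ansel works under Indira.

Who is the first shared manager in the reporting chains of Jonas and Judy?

Jonas's chain of managers is Zinnia. Judy's chain of managers is Zinnia. The first manager that appears in both chains is Zinnia.

Zinnia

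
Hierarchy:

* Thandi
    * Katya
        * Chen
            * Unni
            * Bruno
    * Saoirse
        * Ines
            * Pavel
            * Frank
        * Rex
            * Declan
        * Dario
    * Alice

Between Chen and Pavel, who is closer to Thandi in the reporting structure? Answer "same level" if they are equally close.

Chen is 2 levels below Thandi; Pavel is 3. Chen is higher.

Chen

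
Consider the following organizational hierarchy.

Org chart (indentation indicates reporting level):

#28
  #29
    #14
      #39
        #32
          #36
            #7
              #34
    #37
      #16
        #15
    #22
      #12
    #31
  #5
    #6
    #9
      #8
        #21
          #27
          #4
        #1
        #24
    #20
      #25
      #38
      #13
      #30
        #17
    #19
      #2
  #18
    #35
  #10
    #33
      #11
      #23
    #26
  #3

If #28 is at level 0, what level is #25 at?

Chain from #25 up to #28: #25 → #20 → #5 → #28. That is 3 steps up, so #25 is 3 levels below #28.

3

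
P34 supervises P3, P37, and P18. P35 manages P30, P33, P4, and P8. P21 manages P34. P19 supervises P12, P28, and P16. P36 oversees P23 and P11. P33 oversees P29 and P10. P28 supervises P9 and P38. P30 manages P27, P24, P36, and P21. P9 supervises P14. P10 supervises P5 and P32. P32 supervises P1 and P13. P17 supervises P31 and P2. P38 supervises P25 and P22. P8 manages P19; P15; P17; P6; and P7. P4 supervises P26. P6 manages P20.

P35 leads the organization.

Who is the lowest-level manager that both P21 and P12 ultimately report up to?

P35

P21's chain of managers is P30, P35. P12's chain of managers is P19, P8, P35. The first manager that appears in both chains is P35.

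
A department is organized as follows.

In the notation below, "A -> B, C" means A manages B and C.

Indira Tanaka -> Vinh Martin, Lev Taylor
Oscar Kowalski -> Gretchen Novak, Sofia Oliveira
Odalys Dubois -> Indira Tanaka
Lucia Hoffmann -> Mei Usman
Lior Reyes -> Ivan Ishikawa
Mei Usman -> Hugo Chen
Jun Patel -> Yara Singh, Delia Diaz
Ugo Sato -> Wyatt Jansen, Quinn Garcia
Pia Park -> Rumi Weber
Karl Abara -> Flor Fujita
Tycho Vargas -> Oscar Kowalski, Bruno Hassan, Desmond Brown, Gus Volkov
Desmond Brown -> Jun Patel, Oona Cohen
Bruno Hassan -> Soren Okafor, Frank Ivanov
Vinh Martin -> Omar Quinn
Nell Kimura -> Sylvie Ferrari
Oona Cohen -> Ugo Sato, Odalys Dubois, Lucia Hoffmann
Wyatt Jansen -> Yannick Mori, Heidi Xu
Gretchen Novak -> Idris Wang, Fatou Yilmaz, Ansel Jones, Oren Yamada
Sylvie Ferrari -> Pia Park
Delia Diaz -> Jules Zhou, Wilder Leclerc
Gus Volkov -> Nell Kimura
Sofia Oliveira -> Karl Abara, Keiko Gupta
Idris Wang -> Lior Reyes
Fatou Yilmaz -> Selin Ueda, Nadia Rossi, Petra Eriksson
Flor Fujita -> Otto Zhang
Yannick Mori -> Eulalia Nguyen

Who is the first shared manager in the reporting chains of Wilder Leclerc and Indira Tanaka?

Wilder Leclerc's chain of managers is Delia Diaz, Jun Patel, Desmond Brown, Tycho Vargas. Indira Tanaka's chain of managers is Odalys Dubois, Oona Cohen, Desmond Brown, Tycho Vargas. The first manager that appears in both chains is Desmond Brown.

Desmond Brown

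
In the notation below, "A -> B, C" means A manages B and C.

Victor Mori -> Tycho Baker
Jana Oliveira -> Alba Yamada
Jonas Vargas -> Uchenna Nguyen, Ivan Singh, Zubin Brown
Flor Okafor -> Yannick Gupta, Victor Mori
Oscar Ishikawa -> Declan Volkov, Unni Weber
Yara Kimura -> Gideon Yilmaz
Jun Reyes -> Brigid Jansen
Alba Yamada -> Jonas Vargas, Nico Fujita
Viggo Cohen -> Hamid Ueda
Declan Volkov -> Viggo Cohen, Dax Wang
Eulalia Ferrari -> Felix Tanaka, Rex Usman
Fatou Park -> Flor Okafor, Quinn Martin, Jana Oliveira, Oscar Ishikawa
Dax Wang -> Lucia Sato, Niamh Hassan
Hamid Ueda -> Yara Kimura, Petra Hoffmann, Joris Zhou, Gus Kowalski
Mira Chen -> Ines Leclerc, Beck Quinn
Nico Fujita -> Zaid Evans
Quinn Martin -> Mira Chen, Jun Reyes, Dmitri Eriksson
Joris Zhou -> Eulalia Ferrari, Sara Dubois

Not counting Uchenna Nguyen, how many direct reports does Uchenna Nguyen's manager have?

2

Uchenna Nguyen reports to Jonas Vargas. Jonas Vargas's other direct reports are Ivan Singh, Zubin Brown — 2 peers.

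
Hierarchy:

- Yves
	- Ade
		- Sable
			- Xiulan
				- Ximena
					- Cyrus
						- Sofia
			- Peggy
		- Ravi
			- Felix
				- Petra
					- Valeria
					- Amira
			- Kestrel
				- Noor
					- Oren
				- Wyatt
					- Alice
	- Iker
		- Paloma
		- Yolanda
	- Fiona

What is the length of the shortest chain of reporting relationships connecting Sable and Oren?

5

Sable is 1 level below Ade, and Oren is 4 levels below Ade (their lowest common manager). The shortest path runs up from Sable to Ade and back down to Oren: 1 + 4 = 5 links.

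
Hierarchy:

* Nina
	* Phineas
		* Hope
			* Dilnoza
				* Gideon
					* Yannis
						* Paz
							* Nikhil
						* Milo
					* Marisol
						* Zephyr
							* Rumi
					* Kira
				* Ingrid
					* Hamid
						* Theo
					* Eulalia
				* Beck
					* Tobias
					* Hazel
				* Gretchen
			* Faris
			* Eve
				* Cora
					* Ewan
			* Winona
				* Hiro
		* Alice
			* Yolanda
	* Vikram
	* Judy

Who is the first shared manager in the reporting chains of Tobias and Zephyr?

Tobias's chain of managers is Beck, Dilnoza, Hope, Phineas, Nina. Zephyr's chain of managers is Marisol, Gideon, Dilnoza, Hope, Phineas, Nina. The first manager that appears in both chains is Dilnoza.

Dilnoza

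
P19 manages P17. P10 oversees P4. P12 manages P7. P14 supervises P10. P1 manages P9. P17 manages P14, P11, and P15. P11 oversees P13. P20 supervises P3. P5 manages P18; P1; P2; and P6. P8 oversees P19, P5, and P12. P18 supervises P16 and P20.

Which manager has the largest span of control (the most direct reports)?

Direct-report counts: P8 has 3; P12 has 1; P5 has 4; P1 has 1; P18 has 2; P20 has 1; P19 has 1; P17 has 3; P11 has 1; P14 has 1; P10 has 1. The largest is 4, held by P5.

P5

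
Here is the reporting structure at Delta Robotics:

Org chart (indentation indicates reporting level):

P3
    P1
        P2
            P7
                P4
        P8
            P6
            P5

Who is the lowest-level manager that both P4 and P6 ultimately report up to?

P4's chain of managers is P7, P2, P1, P3. P6's chain of managers is P8, P1, P3. The first manager that appears in both chains is P1.

P1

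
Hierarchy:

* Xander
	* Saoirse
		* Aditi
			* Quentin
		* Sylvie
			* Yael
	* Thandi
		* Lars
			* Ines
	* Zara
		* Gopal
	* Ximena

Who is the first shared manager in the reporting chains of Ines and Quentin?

Xander

Ines's chain of managers is Lars, Thandi, Xander. Quentin's chain of managers is Aditi, Saoirse, Xander. The first manager that appears in both chains is Xander.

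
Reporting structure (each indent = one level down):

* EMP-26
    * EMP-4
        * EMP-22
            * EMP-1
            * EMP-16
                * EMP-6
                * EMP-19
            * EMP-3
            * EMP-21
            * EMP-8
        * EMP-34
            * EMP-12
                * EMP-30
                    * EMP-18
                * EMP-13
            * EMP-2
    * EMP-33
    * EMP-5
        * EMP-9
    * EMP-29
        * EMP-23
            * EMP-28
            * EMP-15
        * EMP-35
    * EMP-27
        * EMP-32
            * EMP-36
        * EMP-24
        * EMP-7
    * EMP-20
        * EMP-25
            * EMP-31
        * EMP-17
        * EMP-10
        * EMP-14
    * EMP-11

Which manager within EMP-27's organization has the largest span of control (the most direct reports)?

Direct-report counts within EMP-27's organization: EMP-27 has 3; EMP-32 has 1. The largest is 3, held by EMP-27.

EMP-27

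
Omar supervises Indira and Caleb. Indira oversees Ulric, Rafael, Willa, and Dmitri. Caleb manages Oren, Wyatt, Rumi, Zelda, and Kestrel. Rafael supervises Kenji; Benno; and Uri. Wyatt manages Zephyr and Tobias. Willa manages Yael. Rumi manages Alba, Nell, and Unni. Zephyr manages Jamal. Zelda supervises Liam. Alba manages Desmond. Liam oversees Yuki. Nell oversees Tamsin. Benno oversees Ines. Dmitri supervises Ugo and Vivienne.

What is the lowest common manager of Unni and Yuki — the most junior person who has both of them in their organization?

Caleb

Unni's chain of managers is Rumi, Caleb, Omar. Yuki's chain of managers is Liam, Zelda, Caleb, Omar. The first manager that appears in both chains is Caleb.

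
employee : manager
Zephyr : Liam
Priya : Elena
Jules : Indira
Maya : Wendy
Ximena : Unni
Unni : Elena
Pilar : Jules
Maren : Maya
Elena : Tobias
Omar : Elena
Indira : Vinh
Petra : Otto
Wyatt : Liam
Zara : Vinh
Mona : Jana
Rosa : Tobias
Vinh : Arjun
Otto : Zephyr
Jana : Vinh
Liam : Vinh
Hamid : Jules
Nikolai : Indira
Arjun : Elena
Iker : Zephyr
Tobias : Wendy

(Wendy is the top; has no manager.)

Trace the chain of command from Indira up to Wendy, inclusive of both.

Indira -> Vinh -> Arjun -> Elena -> Tobias -> Wendy

Indira reports to Vinh. Vinh reports to Arjun. Arjun reports to Elena. Elena reports to Tobias. Tobias reports to Wendy. Wendy is at the top.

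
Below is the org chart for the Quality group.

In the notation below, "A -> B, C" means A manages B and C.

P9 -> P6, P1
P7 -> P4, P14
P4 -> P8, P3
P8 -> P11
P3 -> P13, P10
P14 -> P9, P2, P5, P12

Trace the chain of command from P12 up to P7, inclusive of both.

P12 -> P14 -> P7

P12 reports to P14. P14 reports to P7. P7 is at the top.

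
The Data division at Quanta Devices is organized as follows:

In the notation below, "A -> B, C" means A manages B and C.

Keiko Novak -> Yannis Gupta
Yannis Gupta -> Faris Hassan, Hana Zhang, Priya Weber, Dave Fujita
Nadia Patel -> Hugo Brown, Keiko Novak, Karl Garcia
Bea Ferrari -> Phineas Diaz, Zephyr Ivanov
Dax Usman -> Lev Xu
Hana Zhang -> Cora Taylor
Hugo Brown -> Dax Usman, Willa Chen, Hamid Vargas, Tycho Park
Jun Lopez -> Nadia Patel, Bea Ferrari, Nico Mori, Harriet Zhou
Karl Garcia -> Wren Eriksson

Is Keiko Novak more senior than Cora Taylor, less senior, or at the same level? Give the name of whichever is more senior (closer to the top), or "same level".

Keiko Novak

Keiko Novak is 2 levels below Jun Lopez; Cora Taylor is 5. Keiko Novak is higher.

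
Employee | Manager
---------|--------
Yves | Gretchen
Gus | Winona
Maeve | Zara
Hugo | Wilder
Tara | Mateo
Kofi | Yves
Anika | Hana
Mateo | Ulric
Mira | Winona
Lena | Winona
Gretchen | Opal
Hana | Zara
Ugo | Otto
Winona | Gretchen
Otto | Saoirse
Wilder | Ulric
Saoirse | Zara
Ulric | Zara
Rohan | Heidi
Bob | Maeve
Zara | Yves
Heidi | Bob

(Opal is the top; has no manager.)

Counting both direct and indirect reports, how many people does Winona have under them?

3

Winona directly manages Gus, Lena, Mira. Gus has no reports. Lena has no reports. Mira has no reports. So Winona's organization is 3 direct reports plus everyone under them: 1 + 1 + 1 = 3.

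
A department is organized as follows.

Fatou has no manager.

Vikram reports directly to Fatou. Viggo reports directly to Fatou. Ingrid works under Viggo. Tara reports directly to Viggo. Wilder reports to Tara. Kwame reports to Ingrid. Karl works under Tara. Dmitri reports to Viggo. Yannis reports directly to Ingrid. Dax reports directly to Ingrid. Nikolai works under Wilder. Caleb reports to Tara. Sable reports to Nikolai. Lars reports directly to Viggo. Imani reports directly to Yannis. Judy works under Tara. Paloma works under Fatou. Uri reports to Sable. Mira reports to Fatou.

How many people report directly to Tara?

4

Tara directly manages Wilder, Karl, Caleb, Judy. That is 4 direct reports.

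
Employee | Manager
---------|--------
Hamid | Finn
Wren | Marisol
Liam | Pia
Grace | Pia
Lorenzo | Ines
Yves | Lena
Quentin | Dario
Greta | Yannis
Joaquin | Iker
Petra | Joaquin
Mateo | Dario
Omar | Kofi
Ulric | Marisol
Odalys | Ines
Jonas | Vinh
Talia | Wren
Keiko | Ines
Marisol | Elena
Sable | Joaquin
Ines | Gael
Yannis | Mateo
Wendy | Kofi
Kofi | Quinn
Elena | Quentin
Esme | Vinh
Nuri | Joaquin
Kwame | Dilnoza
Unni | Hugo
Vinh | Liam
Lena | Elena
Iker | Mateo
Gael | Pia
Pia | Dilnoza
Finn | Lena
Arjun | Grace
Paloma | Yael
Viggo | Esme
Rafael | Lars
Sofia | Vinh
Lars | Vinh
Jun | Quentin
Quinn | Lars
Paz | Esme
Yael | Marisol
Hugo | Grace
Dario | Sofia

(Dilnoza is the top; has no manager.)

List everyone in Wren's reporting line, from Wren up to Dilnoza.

Wren reports to Marisol. Marisol reports to Elena. Elena reports to Quentin. Quentin reports to Dario. Dario reports to Sofia. Sofia reports to Vinh. Vinh reports to Liam. Liam reports to Pia. Pia reports to Dilnoza. Dilnoza is at the top.

Wren -> Marisol -> Elena -> Quentin -> Dario -> Sofia -> Vinh -> Liam -> Pia -> Dilnoza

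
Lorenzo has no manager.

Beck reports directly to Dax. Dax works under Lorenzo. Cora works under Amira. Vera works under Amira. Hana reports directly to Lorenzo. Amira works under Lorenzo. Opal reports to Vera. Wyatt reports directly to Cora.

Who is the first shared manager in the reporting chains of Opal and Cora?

Opal's chain of managers is Vera, Amira, Lorenzo. Cora's chain of managers is Amira, Lorenzo. The first manager that appears in both chains is Amira.

Amira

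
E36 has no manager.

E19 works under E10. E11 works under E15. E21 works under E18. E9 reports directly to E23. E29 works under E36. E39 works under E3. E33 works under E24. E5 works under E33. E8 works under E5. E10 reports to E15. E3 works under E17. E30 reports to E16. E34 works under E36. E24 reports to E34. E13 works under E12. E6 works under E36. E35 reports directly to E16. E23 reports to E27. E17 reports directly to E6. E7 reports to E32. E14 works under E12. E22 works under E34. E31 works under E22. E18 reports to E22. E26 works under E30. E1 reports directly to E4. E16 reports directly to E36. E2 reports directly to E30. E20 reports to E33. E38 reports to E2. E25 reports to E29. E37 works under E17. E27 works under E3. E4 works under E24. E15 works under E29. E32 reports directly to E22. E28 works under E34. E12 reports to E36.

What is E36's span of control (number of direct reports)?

E36 directly manages E29, E34, E12, E16, E6. That is 5 direct reports.

5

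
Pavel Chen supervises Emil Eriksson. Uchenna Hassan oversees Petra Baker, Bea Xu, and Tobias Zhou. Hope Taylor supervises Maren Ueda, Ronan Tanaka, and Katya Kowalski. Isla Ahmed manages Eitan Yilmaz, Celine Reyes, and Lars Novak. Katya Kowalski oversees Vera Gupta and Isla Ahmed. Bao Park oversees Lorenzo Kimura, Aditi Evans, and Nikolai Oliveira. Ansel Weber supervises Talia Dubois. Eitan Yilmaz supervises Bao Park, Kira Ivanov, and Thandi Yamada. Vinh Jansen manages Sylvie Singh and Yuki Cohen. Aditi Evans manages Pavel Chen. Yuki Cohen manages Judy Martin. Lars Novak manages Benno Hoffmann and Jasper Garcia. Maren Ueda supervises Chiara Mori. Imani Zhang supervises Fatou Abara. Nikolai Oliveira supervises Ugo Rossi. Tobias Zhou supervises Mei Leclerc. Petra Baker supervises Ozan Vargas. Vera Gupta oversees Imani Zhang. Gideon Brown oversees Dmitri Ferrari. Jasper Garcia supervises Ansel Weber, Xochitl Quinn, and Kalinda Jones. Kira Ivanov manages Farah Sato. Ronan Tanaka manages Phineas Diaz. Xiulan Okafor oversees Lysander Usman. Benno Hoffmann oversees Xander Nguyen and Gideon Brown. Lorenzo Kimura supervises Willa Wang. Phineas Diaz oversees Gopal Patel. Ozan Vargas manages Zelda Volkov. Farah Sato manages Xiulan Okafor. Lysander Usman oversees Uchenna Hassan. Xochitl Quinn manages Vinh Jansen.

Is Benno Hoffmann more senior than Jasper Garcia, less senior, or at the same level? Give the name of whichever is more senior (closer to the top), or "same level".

Both Benno Hoffmann and Jasper Garcia are 4 levels below Hope Taylor.

same level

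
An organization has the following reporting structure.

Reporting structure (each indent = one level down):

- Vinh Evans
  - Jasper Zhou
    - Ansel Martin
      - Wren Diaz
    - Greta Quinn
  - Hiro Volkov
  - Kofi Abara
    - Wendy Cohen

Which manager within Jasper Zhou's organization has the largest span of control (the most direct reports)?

Jasper Zhou

Direct-report counts within Jasper Zhou's organization: Jasper Zhou has 2; Ansel Martin has 1. The largest is 2, held by Jasper Zhou.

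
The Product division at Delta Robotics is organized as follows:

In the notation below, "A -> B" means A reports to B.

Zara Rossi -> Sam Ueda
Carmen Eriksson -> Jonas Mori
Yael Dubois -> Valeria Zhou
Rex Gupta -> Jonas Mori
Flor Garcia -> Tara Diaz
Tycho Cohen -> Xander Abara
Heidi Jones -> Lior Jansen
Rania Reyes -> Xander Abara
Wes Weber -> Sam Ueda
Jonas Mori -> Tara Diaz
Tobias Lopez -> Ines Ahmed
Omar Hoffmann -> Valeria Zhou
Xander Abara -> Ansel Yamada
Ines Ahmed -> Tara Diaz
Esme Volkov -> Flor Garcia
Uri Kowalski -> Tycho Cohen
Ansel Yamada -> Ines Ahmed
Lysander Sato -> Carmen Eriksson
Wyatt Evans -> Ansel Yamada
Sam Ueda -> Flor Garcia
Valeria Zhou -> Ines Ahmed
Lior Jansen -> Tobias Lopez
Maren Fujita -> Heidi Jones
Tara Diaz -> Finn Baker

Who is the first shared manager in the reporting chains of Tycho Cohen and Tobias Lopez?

Ines Ahmed

Tycho Cohen's chain of managers is Xander Abara, Ansel Yamada, Ines Ahmed, Tara Diaz, Finn Baker. Tobias Lopez's chain of managers is Ines Ahmed, Tara Diaz, Finn Baker. The first manager that appears in both chains is Ines Ahmed.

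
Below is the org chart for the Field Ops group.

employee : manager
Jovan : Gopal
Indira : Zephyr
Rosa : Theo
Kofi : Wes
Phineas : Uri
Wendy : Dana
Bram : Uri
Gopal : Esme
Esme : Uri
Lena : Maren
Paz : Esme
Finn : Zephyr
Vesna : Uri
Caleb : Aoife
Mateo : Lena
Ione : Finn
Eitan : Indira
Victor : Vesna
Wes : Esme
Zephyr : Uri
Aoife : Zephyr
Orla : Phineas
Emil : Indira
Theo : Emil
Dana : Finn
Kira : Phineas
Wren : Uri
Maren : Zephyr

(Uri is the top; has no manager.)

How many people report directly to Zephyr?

4

Zephyr directly manages Aoife, Indira, Maren, Finn. That is 4 direct reports.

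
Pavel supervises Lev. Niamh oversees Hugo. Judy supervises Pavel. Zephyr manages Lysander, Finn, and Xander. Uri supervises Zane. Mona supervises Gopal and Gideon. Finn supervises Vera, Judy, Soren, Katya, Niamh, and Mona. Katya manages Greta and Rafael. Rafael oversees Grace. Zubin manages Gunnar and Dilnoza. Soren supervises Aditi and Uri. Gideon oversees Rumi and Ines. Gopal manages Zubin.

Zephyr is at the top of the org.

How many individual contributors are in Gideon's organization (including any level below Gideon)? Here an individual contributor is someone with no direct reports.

2

The people in Gideon's organization with no one reporting to them are Ines, Rumi. That is 2.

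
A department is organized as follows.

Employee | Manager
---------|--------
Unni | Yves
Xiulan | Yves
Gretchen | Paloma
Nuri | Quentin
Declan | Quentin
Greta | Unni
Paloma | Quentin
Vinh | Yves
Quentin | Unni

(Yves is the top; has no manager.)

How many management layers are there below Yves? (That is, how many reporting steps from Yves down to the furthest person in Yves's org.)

The longest chain under Yves runs Yves → Unni → Quentin → Paloma → Gretchen, which is 4 levels below Yves.

4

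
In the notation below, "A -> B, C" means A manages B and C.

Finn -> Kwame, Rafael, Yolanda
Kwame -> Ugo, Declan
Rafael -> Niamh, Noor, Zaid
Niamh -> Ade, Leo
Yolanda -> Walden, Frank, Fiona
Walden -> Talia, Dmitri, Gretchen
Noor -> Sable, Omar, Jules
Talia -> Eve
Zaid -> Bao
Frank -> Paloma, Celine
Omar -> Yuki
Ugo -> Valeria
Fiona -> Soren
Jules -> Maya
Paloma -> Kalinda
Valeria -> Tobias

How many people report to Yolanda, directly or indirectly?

Yolanda directly manages Walden, Frank, Fiona. Under Walden: Gretchen, Dmitri, Talia, Eve (4). Under Frank: Celine, Paloma, Kalinda (3). Under Fiona: Soren (1). So Yolanda's organization is 3 direct reports plus everyone under them: 5 + 4 + 2 = 11.

11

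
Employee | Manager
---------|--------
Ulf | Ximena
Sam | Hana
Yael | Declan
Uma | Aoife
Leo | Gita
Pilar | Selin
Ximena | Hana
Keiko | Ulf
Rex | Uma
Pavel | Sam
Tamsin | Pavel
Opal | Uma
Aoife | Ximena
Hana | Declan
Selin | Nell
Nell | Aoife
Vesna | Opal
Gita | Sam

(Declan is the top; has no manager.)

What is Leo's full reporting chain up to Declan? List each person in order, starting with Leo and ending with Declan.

Leo reports to Gita. Gita reports to Sam. Sam reports to Hana. Hana reports to Declan. Declan is at the top.

Leo -> Gita -> Sam -> Hana -> Declan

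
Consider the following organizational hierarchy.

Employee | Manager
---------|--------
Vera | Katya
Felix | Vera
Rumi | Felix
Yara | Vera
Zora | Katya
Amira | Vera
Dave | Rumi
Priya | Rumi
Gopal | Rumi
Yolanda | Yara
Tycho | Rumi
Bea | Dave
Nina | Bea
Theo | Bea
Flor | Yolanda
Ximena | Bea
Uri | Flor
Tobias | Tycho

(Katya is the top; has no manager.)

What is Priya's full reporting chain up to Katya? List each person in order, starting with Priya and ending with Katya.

Priya -> Rumi -> Felix -> Vera -> Katya

Priya reports to Rumi. Rumi reports to Felix. Felix reports to Vera. Vera reports to Katya. Katya is at the top.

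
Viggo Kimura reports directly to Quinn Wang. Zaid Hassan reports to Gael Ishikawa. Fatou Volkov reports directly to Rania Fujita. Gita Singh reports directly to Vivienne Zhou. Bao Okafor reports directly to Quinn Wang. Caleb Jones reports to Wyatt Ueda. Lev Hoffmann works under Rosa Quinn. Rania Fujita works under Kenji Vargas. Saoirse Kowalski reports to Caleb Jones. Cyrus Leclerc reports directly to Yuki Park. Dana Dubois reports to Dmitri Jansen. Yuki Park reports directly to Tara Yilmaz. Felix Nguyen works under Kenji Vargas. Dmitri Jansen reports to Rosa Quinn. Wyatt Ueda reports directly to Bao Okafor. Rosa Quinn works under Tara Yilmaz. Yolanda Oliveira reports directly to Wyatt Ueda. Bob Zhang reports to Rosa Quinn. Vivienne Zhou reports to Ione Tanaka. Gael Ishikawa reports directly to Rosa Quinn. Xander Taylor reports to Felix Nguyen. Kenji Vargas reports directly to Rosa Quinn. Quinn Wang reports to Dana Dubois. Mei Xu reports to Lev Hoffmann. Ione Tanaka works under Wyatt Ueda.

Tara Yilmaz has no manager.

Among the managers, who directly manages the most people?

Rosa Quinn

Direct-report counts: Tara Yilmaz has 2; Yuki Park has 1; Rosa Quinn has 5; Lev Hoffmann has 1; Kenji Vargas has 2; Rania Fujita has 1; Felix Nguyen has 1; Gael Ishikawa has 1; Dmitri Jansen has 1; Dana Dubois has 1; Quinn Wang has 2; Bao Okafor has 1; Wyatt Ueda has 3; Caleb Jones has 1; Ione Tanaka has 1; Vivienne Zhou has 1. The largest is 5, held by Rosa Quinn.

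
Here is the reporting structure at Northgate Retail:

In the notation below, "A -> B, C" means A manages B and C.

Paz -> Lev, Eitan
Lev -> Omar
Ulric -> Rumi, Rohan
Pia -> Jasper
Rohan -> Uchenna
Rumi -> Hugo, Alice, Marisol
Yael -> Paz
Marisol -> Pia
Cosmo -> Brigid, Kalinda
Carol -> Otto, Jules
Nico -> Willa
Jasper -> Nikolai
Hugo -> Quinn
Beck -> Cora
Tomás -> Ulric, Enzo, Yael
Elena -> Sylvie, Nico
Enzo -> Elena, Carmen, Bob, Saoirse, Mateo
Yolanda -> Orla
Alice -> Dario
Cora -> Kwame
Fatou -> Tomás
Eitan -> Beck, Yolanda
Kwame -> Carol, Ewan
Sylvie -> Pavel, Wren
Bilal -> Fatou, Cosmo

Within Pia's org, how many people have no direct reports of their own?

The only person in Pia's organization with no one reporting to them is Nikolai. That is 1.

1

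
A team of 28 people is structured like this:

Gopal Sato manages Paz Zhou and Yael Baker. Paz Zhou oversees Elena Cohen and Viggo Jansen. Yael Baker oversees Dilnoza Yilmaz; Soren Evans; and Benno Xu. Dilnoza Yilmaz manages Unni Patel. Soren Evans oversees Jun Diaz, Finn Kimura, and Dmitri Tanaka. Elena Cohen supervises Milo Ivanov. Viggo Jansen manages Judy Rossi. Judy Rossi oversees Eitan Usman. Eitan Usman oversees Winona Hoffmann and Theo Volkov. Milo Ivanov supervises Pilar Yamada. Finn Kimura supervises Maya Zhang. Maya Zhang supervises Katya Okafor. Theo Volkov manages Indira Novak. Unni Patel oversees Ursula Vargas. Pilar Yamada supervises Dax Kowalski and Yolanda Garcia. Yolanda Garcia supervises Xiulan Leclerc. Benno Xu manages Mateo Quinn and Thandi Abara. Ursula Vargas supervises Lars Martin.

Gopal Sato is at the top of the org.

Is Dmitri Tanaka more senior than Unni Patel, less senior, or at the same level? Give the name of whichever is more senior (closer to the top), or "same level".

Both Dmitri Tanaka and Unni Patel are 3 levels below Gopal Sato.

same level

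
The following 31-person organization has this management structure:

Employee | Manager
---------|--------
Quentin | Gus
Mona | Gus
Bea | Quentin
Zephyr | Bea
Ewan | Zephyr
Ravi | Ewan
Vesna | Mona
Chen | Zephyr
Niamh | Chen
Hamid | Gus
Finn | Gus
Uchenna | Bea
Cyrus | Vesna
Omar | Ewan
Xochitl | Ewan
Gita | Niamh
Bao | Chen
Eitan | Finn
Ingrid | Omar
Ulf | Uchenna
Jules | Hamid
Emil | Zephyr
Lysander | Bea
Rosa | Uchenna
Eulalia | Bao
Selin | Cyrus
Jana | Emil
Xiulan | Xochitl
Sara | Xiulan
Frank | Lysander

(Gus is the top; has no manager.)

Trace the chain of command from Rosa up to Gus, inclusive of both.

Rosa reports to Uchenna. Uchenna reports to Bea. Bea reports to Quentin. Quentin reports to Gus. Gus is at the top.

Rosa -> Uchenna -> Bea -> Quentin -> Gus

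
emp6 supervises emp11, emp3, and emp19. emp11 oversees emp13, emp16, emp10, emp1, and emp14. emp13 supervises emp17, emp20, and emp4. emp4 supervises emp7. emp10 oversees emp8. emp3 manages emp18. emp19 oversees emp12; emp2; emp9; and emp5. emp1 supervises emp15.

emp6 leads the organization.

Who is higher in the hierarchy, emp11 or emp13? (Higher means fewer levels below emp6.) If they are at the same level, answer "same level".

emp11

emp11 is 1 level below emp6; emp13 is 2. emp11 is higher.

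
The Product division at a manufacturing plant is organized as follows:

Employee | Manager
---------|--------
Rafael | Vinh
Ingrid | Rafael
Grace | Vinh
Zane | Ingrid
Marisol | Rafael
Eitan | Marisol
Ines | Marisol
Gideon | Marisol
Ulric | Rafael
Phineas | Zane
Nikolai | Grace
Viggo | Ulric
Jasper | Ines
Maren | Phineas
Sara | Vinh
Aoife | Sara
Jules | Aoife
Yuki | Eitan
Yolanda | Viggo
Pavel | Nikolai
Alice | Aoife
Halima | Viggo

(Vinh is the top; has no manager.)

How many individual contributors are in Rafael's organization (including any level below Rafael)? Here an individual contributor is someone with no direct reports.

6

The people in Rafael's organization with no one reporting to them are Halima, Yolanda, Gideon, Jasper, Yuki, Maren. That is 6.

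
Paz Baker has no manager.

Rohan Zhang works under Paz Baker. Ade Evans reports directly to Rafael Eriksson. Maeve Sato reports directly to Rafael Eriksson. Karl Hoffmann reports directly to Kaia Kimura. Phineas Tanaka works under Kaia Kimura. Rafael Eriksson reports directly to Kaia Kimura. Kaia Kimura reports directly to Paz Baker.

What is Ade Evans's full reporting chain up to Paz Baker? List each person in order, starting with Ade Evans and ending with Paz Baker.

Ade Evans -> Rafael Eriksson -> Kaia Kimura -> Paz Baker

Ade Evans reports to Rafael Eriksson. Rafael Eriksson reports to Kaia Kimura. Kaia Kimura reports to Paz Baker. Paz Baker is at the top.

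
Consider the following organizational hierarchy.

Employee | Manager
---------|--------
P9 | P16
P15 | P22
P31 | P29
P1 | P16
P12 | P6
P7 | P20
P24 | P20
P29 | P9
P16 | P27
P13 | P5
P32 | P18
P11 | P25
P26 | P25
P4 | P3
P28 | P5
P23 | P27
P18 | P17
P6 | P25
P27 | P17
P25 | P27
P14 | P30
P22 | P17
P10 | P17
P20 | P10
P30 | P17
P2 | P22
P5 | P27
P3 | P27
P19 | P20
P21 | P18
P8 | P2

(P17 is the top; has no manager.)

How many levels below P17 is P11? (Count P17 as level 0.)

Chain from P11 up to P17: P11 → P25 → P27 → P17. That is 3 steps up, so P11 is 3 levels below P17.

3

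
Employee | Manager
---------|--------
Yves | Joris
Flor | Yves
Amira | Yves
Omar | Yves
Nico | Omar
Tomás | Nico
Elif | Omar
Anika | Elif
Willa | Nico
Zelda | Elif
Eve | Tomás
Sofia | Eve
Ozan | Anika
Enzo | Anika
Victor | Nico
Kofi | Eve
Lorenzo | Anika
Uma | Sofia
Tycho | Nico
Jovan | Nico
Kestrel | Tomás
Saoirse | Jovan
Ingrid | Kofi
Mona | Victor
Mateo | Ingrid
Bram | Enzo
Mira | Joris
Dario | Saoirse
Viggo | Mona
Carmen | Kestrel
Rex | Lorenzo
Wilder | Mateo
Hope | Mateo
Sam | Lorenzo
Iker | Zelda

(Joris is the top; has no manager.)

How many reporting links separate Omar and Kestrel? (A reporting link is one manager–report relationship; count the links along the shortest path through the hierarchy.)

3

Kestrel is in Omar's organization: the chain from Kestrel up to Omar is Kestrel → Tomás → Nico → Omar, which is 3 links.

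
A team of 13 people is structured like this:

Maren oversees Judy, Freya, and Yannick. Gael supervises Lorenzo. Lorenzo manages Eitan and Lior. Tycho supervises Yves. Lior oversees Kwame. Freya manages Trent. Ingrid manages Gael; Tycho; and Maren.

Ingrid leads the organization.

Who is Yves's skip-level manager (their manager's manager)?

Ingrid

Yves reports to Tycho, and Tycho reports to Ingrid. So Yves's skip-level manager is Ingrid.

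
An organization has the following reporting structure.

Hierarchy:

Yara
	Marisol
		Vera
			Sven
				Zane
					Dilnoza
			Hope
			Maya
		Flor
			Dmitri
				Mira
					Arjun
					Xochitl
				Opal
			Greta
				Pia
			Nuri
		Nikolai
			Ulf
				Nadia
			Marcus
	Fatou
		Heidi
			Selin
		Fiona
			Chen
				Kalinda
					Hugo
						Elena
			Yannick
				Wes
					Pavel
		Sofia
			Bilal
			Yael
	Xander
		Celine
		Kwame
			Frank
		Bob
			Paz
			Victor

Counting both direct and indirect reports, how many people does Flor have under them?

Flor directly manages Dmitri, Greta, Nuri. Under Dmitri: Opal, Mira, Xochitl, Arjun (4). Under Greta: Pia (1). Nuri has no reports. So Flor's organization is 3 direct reports plus everyone under them: 5 + 2 + 1 = 8.

8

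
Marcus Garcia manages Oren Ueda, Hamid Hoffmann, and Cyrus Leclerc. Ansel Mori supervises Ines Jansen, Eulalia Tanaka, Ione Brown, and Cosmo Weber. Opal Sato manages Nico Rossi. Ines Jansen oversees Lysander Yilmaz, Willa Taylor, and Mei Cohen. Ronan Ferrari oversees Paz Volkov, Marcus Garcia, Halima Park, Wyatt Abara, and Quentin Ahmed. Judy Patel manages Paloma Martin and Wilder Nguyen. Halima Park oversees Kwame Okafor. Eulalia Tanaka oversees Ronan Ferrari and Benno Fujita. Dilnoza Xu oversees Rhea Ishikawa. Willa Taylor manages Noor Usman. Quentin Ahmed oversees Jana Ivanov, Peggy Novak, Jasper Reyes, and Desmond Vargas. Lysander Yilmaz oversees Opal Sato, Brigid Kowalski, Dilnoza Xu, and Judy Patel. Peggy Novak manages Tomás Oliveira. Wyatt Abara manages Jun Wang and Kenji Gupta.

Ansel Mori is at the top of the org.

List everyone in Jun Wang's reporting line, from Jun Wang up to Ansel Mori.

Jun Wang -> Wyatt Abara -> Ronan Ferrari -> Eulalia Tanaka -> Ansel Mori

Jun Wang reports to Wyatt Abara. Wyatt Abara reports to Ronan Ferrari. Ronan Ferrari reports to Eulalia Tanaka. Eulalia Tanaka reports to Ansel Mori. Ansel Mori is at the top.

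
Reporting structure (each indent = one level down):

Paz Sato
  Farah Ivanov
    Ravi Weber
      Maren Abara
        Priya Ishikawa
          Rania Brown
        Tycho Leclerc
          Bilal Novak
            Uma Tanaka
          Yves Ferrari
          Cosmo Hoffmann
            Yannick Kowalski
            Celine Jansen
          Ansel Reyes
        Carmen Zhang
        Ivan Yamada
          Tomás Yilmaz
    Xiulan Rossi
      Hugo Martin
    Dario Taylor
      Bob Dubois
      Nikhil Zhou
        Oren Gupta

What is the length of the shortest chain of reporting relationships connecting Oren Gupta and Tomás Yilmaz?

7

Oren Gupta is 3 levels below Farah Ivanov, and Tomás Yilmaz is 4 levels below Farah Ivanov (their lowest common manager). The shortest path runs up from Oren Gupta to Farah Ivanov and back down to Tomás Yilmaz: 3 + 4 = 7 links.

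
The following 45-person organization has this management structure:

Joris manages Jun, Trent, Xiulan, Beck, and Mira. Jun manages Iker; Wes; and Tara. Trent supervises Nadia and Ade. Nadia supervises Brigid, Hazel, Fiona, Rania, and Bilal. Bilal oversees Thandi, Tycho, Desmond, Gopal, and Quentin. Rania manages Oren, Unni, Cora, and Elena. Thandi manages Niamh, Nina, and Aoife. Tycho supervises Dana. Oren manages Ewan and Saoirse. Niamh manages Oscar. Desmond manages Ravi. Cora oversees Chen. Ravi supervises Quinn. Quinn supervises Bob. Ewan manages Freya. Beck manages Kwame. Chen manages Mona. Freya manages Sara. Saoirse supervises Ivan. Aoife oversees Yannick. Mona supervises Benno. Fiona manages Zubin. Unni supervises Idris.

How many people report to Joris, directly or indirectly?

44

Joris directly manages Jun, Trent, Xiulan, Beck, Mira. Under Jun: Iker, Wes, Tara (3). Under Trent: Ade, Nadia, Fiona, Zubin, Hazel, Brigid, Rania, Unni, Idris, Cora, Chen, Mona, Benno, Elena, Oren, Saoirse, Ivan, Ewan, Freya, Sara, Bilal, Quentin, Gopal, Desmond, Ravi, Quinn, Bob, Tycho, Dana, Thandi, Aoife, Yannick, Nina, Niamh, Oscar (35). Xiulan has no reports. Under Beck: Kwame (1). Mira has no reports. So Joris's organization is 5 direct reports plus everyone under them: 4 + 36 + 1 + 2 + 1 = 44.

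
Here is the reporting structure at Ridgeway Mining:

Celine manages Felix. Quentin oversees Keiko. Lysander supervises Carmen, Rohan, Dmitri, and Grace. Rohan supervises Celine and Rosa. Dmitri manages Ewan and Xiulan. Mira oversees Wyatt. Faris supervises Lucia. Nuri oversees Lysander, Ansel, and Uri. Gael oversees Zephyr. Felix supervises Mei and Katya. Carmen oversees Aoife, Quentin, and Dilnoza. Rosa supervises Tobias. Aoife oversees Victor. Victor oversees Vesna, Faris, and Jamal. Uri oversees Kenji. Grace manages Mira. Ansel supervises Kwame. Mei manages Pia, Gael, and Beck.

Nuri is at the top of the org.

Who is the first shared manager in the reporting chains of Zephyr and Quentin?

Lysander

Zephyr's chain of managers is Gael, Mei, Felix, Celine, Rohan, Lysander, Nuri. Quentin's chain of managers is Carmen, Lysander, Nuri. The first manager that appears in both chains is Lysander.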